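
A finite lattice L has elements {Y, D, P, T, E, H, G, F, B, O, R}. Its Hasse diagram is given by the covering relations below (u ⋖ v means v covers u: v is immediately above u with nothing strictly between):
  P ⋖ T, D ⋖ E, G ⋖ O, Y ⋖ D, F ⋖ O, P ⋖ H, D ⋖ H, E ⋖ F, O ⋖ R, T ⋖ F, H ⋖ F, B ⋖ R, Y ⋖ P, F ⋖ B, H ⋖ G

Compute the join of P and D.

H

Common upper bounds of {P, D}: B, F, G, H, O, R.
The least among these is H.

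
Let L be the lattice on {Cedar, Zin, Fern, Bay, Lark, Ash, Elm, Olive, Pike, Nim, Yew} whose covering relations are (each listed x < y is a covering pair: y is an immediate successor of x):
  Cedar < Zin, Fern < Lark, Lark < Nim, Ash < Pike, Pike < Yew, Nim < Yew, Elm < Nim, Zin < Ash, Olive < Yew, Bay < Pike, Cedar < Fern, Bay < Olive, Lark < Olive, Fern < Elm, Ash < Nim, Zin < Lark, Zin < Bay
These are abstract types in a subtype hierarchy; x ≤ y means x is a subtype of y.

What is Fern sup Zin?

Lark

Common upper bounds of {Fern, Zin}: Lark, Nim, Olive, Yew.
The least among these is Lark.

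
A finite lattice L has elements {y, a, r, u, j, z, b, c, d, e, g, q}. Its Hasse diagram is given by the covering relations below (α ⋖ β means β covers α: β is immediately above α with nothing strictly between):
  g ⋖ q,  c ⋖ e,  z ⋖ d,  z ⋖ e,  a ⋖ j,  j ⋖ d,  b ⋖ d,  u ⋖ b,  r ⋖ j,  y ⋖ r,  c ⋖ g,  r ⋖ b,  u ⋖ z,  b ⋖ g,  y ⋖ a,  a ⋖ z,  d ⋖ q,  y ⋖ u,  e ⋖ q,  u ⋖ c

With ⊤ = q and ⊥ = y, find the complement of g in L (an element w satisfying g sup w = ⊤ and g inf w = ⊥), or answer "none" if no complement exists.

Need w with g ∨ w = q and g ∧ w = y.
Checking each element gives: a.

a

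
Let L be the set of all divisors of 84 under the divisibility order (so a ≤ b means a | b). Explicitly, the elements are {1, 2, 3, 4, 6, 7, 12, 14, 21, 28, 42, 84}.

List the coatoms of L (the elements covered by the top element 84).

12, 28, 42

The coatoms are exactly the elements covered by 84: 12, 28, 42.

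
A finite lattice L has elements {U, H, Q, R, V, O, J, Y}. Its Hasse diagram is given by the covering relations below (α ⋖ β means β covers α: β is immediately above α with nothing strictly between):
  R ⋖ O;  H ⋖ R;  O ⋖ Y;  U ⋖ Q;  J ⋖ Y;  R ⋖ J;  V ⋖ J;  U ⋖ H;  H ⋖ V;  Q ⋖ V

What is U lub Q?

Common upper bounds of {U, Q}: J, Q, V, Y.
The least among these is Q.

Q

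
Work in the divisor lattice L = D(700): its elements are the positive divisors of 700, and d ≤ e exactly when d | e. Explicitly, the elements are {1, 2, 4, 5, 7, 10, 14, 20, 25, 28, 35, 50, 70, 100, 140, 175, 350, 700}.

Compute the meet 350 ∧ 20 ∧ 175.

In the divisibility order, the meet is the greatest common divisor: gcd(350, 20, 175) = 5.

5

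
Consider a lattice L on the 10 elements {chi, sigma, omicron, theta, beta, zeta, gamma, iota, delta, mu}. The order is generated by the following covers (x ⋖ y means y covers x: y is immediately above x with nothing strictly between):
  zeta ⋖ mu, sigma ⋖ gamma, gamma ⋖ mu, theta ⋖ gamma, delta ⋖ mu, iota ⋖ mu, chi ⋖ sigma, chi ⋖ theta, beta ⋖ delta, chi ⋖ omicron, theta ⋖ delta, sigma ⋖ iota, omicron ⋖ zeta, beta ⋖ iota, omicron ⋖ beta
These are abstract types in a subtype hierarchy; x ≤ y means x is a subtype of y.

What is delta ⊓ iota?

beta

Common lower bounds of {delta, iota}: beta, chi, omicron.
The greatest among these is beta.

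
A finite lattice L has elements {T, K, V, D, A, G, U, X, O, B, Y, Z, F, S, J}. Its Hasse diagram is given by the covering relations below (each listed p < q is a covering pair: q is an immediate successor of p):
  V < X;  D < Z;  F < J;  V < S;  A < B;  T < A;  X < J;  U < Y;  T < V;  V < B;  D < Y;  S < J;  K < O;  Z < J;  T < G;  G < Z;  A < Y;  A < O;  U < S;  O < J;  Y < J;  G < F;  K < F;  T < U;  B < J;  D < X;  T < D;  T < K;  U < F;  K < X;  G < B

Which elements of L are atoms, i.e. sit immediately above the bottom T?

A, D, G, K, U, V

The atoms are exactly the elements that cover T: A, D, G, K, U, V.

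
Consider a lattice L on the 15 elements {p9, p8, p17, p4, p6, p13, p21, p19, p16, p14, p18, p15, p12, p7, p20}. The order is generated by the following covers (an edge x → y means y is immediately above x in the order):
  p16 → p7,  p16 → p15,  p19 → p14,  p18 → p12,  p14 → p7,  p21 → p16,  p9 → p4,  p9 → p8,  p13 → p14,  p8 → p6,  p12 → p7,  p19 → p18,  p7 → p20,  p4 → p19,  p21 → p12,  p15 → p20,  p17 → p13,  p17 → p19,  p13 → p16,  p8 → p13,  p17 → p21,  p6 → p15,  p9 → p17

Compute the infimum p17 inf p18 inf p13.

p17

Common lower bounds of {p17, p18, p13}: p17, p9.
The greatest among these is p17.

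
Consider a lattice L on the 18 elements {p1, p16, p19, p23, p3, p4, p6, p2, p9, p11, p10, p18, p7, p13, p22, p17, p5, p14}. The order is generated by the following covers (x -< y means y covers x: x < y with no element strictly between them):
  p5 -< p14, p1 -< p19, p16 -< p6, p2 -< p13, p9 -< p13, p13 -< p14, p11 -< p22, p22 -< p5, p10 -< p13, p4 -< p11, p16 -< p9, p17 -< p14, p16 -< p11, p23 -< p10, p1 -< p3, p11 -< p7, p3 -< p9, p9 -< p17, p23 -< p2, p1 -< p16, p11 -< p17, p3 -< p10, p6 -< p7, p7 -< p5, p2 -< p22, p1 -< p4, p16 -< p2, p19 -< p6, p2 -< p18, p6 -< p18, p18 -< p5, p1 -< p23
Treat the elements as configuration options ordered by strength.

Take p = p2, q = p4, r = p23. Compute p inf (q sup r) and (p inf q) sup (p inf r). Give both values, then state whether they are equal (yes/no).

p2; p23; no

q sup r = p22, so p inf (q sup r) = p2 inf p22 = p2.
p inf q = p1 and p inf r = p23, so (p inf q) sup (p inf r) = p1 sup p23 = p23.
Equal: no.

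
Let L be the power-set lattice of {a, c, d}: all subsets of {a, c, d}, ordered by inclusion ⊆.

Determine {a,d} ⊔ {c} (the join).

{a,c,d}

Common upper bounds of {{a,d}, {c}}: {a,c,d}.
The least among these is {a,c,d}.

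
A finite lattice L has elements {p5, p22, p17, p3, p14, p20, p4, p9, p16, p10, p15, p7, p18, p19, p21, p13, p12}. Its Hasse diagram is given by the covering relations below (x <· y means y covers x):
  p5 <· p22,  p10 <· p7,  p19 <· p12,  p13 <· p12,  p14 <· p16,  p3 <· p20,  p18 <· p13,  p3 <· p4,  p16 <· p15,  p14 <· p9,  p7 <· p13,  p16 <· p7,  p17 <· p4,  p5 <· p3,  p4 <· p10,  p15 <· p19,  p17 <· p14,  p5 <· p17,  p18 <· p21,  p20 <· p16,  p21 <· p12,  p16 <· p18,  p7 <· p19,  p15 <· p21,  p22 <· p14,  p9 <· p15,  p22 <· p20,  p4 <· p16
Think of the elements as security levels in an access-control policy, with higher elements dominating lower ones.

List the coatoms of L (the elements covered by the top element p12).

The coatoms are exactly the elements covered by p12: p13, p19, p21.

p13, p19, p21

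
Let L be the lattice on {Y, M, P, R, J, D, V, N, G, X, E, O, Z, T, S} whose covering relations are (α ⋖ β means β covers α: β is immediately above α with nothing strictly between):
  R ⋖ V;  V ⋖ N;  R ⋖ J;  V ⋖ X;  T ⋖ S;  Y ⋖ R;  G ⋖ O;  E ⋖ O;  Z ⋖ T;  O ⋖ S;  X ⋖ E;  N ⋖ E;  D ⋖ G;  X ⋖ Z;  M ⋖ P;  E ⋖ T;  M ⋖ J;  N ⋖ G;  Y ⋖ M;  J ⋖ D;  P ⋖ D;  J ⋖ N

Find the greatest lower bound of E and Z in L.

Common lower bounds of {E, Z}: R, V, X, Y.
The greatest among these is X.

X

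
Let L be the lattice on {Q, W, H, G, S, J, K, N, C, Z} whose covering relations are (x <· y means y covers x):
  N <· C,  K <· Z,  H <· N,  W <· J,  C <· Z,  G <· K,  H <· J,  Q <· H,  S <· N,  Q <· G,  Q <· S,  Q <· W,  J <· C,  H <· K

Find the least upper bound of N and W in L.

Common upper bounds of {N, W}: C, Z.
The least among these is C.

C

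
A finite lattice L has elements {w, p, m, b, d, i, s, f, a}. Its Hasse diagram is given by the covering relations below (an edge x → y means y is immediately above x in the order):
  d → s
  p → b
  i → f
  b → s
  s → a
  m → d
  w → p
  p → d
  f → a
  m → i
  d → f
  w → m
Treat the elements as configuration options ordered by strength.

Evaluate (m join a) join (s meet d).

a

m ∨ a = a
s ∧ d = d
a ∨ d = a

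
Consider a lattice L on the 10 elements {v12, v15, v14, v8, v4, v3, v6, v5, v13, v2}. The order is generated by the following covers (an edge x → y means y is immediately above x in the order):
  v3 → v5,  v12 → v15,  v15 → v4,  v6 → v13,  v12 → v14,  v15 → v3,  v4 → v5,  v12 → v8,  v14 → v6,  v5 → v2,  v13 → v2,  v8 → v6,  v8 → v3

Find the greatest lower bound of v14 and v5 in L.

Common lower bounds of {v14, v5}: v12.
The greatest among these is v12.

v12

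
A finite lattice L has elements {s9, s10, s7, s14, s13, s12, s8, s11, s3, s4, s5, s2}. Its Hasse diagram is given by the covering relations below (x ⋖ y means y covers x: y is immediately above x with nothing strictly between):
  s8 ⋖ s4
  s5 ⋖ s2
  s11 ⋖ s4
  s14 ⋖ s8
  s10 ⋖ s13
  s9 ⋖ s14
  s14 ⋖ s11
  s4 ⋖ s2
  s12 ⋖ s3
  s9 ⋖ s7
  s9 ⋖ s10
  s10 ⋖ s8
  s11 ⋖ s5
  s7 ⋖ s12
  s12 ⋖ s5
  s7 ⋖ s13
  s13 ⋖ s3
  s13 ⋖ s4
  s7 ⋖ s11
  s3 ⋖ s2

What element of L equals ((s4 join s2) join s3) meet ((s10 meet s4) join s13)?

s4 ∨ s2 = s2
s2 ∨ s3 = s2
s10 ∧ s4 = s10
s10 ∨ s13 = s13
s2 ∧ s13 = s13

s13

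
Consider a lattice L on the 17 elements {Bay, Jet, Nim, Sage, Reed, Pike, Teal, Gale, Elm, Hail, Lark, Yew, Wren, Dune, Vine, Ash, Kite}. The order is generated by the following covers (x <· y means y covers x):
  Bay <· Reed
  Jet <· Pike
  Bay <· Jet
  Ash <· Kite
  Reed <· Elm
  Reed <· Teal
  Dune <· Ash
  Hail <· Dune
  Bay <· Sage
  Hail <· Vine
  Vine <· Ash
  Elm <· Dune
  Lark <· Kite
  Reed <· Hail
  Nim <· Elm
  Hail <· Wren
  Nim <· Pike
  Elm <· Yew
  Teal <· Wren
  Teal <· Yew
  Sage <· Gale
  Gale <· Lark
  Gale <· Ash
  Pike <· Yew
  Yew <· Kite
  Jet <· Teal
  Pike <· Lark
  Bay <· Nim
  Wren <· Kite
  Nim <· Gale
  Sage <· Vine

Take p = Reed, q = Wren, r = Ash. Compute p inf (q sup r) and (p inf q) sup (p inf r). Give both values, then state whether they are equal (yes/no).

q sup r = Kite, so p inf (q sup r) = Reed inf Kite = Reed.
p inf q = Reed and p inf r = Reed, so (p inf q) sup (p inf r) = Reed sup Reed = Reed.
Equal: yes.

Reed; Reed; yes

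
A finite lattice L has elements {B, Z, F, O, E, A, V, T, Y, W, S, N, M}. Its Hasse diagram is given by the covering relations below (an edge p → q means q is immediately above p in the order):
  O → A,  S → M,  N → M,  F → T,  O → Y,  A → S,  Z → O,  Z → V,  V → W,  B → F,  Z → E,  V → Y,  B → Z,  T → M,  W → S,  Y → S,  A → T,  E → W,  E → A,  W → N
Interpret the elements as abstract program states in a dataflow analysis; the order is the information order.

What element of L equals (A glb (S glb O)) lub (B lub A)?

S ∧ O = O
A ∧ O = O
B ∨ A = A
O ∨ A = A

A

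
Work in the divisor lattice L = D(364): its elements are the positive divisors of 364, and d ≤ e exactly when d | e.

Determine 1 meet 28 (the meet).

In the divisibility order, the meet is the greatest common divisor: gcd(1, 28) = 1.

1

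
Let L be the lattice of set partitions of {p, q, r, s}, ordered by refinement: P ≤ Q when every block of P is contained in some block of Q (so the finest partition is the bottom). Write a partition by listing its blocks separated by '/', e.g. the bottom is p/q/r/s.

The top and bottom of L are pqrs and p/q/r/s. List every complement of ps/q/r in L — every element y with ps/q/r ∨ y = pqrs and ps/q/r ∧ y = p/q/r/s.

p/qrs, pq/rs, pqr/s, pr/qs

Need y with ps/q/r ∨ y = pqrs and ps/q/r ∧ y = p/q/r/s.
Checking each element gives: p/qrs, pq/rs, pqr/s, pr/qs.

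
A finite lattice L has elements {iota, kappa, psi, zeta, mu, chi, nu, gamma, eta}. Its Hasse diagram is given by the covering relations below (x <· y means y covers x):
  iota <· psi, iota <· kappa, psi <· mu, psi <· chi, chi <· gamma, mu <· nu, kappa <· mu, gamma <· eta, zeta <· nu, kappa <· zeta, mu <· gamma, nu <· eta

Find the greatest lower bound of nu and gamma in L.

mu

Common lower bounds of {nu, gamma}: iota, kappa, mu, psi.
The greatest among these is mu.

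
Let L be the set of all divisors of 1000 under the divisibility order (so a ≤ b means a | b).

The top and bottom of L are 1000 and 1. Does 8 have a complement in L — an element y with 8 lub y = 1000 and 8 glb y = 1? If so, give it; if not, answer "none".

125

Need y with 8 ∨ y = 1000 and 8 ∧ y = 1.
Checking each element gives: 125.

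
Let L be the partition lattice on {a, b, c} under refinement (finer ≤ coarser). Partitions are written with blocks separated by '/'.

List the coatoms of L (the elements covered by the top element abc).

a/bc, ab/c, ac/b

The coatoms are exactly the elements covered by abc: a/bc, ab/c, ac/b.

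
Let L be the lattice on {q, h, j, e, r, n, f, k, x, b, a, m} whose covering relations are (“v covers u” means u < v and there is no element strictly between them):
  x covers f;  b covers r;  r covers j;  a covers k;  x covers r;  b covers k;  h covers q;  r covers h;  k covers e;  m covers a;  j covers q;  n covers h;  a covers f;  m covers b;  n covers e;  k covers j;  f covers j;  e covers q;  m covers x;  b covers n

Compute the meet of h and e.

Common lower bounds of {h, e}: q.
The greatest among these is q.

q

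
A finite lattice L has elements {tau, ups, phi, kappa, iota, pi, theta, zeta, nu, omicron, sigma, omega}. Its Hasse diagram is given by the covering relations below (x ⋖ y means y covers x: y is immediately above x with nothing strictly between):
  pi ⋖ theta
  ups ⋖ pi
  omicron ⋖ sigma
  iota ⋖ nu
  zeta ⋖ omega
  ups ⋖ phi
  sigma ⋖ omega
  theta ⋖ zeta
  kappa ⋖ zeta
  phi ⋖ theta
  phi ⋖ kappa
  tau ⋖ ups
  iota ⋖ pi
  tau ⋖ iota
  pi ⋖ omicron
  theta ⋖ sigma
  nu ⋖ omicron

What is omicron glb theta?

pi

Common lower bounds of {omicron, theta}: iota, pi, tau, ups.
The greatest among these is pi.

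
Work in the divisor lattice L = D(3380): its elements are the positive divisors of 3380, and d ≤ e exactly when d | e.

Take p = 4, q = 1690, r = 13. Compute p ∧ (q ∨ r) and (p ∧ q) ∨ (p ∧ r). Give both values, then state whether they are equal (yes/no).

2; 2; yes

q ∨ r = 1690, so p ∧ (q ∨ r) = 4 ∧ 1690 = 2.
p ∧ q = 2 and p ∧ r = 1, so (p ∧ q) ∨ (p ∧ r) = 2 ∨ 1 = 2.
Equal: yes.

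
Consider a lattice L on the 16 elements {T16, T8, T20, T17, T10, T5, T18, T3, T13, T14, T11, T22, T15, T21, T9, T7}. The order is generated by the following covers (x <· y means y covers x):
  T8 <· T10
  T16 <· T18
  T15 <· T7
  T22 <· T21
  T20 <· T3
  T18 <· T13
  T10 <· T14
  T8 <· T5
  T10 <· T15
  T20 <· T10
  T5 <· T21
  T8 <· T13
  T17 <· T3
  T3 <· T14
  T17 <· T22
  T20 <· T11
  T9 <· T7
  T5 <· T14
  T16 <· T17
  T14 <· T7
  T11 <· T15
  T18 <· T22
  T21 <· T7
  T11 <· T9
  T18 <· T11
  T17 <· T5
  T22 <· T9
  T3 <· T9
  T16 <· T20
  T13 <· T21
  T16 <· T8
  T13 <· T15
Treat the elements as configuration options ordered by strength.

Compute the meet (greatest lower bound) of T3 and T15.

T20

Common lower bounds of {T3, T15}: T16, T20.
The greatest among these is T20.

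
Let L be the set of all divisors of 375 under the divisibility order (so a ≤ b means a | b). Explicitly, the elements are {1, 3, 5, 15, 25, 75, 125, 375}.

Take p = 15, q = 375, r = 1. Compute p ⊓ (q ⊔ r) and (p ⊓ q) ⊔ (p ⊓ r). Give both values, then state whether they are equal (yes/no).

15; 15; yes

q ⊔ r = 375, so p ⊓ (q ⊔ r) = 15 ⊓ 375 = 15.
p ⊓ q = 15 and p ⊓ r = 1, so (p ⊓ q) ⊔ (p ⊓ r) = 15 ⊔ 1 = 15.
Equal: yes.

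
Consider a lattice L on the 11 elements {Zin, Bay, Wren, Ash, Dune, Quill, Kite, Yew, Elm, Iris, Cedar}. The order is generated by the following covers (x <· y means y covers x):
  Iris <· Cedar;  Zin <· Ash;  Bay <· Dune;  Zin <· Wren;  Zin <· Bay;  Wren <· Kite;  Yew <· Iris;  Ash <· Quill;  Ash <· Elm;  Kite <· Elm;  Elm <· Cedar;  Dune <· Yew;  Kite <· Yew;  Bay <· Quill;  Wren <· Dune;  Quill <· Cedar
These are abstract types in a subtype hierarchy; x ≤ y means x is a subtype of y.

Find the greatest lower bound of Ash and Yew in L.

Zin

Common lower bounds of {Ash, Yew}: Zin.
The greatest among these is Zin.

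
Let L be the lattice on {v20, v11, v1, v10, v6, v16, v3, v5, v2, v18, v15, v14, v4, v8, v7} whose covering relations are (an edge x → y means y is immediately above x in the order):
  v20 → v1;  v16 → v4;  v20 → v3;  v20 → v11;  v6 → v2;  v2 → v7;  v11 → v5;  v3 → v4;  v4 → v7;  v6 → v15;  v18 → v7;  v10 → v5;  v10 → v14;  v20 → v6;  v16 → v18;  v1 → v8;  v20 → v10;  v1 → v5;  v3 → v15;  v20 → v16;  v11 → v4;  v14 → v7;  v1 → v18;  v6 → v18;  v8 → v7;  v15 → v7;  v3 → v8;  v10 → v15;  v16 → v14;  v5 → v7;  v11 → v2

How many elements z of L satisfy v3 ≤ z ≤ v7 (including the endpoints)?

The interval [v3, v7] = {v15, v3, v4, v7, v8}, which has 5 elements.

5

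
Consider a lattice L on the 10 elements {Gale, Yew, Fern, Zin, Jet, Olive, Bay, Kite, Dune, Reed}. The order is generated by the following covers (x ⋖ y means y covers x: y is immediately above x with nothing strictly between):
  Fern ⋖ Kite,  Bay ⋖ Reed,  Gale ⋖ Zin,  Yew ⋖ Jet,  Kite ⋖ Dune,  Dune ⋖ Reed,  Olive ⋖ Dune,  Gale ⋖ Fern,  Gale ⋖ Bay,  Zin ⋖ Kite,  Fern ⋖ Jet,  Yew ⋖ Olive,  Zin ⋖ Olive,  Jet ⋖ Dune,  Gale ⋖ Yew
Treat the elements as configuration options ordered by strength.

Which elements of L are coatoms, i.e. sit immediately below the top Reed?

Bay, Dune

The coatoms are exactly the elements covered by Reed: Bay, Dune.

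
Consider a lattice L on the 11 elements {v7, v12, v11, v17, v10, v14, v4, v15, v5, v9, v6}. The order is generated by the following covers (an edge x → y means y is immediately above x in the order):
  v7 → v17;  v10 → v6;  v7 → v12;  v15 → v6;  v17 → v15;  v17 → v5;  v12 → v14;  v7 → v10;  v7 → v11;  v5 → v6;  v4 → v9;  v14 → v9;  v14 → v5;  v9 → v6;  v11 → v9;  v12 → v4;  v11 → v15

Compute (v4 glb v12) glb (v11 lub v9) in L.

v4 ∧ v12 = v12
v11 ∨ v9 = v9
v12 ∧ v9 = v12

v12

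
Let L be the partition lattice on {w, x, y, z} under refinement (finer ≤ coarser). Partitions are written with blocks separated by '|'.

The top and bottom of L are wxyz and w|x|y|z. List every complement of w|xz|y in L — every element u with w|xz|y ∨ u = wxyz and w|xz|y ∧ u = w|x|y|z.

Need u with w|xz|y ∨ u = wxyz and w|xz|y ∧ u = w|x|y|z.
Checking each element gives: wxy|z, wx|yz, wyz|x, wz|xy.

wxy|z, wx|yz, wyz|x, wz|xy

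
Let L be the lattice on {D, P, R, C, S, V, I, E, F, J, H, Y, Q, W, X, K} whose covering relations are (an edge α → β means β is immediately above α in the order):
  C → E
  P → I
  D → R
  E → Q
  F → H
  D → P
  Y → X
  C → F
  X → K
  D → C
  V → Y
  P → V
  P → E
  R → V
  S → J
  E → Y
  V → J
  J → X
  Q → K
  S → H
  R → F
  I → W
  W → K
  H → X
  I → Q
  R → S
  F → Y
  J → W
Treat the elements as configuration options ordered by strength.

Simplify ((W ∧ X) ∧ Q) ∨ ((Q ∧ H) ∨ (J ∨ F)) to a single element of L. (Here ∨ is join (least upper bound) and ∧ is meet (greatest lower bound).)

W ∧ X = J
J ∧ Q = P
Q ∧ H = C
J ∨ F = X
C ∨ X = X
P ∨ X = X

X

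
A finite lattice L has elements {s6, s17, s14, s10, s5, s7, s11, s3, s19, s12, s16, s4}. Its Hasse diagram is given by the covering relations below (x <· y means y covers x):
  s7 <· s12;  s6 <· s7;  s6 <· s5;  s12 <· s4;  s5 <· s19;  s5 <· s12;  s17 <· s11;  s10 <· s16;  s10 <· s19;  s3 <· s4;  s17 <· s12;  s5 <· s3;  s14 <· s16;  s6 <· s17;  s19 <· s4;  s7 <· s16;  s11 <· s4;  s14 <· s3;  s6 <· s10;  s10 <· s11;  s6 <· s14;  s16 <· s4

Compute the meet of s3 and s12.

Common lower bounds of {s3, s12}: s5, s6.
The greatest among these is s5.

s5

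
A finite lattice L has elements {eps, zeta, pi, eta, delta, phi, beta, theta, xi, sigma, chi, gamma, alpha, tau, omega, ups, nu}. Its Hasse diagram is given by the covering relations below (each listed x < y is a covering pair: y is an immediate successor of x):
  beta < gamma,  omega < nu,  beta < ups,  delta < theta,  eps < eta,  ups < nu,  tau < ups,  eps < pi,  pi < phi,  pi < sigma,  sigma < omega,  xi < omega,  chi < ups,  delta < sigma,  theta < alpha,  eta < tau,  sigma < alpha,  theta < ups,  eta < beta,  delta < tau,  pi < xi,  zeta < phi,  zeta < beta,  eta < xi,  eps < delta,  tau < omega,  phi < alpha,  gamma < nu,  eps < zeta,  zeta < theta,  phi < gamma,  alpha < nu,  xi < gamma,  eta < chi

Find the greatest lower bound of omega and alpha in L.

Common lower bounds of {omega, alpha}: delta, eps, pi, sigma.
The greatest among these is sigma.

sigma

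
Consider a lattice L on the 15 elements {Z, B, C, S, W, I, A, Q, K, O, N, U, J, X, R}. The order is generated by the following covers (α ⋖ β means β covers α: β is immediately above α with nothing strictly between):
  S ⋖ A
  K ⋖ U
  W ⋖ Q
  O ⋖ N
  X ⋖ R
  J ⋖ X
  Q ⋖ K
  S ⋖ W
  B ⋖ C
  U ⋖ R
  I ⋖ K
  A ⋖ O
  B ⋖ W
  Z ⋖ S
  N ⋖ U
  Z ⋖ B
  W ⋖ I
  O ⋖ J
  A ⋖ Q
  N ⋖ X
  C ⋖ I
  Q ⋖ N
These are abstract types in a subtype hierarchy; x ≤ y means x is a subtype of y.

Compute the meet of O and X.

O

Common lower bounds of {O, X}: A, O, S, Z.
The greatest among these is O.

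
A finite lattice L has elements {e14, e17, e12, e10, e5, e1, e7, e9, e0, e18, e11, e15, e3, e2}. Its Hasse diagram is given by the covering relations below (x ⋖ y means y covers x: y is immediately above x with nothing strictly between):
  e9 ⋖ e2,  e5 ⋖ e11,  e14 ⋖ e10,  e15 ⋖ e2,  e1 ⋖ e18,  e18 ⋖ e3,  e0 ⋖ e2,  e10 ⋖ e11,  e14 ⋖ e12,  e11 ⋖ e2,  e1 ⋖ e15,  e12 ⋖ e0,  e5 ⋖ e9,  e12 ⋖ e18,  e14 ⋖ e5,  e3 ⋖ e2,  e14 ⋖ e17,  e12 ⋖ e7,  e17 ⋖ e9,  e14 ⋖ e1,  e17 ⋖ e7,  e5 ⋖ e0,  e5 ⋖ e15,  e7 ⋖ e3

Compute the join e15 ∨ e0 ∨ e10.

Common upper bounds of {e15, e0, e10}: e2.
The least among these is e2.

e2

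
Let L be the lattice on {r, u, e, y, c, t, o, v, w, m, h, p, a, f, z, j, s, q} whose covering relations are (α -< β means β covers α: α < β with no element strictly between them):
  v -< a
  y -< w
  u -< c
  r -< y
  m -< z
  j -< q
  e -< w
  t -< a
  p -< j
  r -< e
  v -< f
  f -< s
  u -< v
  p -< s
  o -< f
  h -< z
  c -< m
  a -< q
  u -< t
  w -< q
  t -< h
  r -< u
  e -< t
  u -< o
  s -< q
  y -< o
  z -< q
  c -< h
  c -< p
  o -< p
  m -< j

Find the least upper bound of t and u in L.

Common upper bounds of {t, u}: a, h, q, t, z.
The least among these is t.

t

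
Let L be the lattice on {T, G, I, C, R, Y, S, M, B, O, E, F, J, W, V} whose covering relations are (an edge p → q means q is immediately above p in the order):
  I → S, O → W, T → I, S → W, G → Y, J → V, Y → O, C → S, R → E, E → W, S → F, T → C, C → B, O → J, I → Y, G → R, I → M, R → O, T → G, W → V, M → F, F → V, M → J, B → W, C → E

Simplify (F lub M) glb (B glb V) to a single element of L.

C

F ∨ M = F
B ∧ V = B
F ∧ B = C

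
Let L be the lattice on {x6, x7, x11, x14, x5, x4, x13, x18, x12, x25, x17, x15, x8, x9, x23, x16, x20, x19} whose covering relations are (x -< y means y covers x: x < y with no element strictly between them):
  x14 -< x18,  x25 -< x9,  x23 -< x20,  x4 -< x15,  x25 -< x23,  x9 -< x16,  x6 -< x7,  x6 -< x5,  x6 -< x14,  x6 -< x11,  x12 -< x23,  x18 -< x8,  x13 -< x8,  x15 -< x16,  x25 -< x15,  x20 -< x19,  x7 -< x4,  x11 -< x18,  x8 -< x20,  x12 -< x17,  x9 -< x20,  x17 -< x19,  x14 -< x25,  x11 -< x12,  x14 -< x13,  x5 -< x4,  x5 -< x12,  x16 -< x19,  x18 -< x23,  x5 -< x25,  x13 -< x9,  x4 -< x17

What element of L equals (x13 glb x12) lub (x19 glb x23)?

x13 ∧ x12 = x6
x19 ∧ x23 = x23
x6 ∨ x23 = x23

x23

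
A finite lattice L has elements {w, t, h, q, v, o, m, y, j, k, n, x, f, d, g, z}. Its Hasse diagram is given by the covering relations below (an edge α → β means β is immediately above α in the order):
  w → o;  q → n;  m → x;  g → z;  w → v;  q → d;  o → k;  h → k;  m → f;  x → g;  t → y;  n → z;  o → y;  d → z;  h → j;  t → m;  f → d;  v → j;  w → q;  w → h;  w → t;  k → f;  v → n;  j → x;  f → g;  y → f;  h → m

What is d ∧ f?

Common lower bounds of {d, f}: f, h, k, m, o, t, w, y.
The greatest among these is f.

f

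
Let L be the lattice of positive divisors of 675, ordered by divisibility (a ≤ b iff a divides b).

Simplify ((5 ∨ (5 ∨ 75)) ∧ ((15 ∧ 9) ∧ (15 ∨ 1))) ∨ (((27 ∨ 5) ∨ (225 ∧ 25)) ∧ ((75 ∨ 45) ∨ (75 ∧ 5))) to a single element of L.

225

5 ∨ 75 = 75
5 ∨ 75 = 75
15 ∧ 9 = 3
15 ∨ 1 = 15
3 ∧ 15 = 3
75 ∧ 3 = 3
27 ∨ 5 = 135
225 ∧ 25 = 25
135 ∨ 25 = 675
75 ∨ 45 = 225
75 ∧ 5 = 5
225 ∨ 5 = 225
675 ∧ 225 = 225
3 ∨ 225 = 225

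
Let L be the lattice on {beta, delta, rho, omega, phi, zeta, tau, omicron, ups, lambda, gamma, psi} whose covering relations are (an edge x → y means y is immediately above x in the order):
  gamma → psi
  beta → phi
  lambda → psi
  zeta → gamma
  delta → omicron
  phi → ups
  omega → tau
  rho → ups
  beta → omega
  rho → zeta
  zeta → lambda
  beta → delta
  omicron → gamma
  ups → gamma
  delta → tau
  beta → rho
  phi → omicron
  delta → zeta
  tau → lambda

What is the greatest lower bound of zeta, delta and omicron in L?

delta

Common lower bounds of {zeta, delta, omicron}: beta, delta.
The greatest among these is delta.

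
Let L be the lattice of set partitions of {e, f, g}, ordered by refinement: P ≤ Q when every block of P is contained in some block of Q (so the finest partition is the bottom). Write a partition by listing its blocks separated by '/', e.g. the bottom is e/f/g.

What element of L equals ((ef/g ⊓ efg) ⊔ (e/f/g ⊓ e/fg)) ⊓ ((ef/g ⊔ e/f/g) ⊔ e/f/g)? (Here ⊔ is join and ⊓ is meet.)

ef/g ∧ efg = ef/g
e/f/g ∧ e/fg = e/f/g
ef/g ∨ e/f/g = ef/g
ef/g ∨ e/f/g = ef/g
ef/g ∨ e/f/g = ef/g
ef/g ∧ ef/g = ef/g

ef/g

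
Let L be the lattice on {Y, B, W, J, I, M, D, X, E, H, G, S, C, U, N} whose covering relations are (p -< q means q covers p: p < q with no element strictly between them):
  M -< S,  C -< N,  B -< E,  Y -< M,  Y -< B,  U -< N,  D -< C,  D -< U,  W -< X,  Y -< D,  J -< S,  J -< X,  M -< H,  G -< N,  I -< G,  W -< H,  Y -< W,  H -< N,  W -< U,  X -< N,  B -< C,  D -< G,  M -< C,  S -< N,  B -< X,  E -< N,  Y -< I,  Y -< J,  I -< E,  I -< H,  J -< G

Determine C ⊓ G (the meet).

D

Common lower bounds of {C, G}: D, Y.
The greatest among these is D.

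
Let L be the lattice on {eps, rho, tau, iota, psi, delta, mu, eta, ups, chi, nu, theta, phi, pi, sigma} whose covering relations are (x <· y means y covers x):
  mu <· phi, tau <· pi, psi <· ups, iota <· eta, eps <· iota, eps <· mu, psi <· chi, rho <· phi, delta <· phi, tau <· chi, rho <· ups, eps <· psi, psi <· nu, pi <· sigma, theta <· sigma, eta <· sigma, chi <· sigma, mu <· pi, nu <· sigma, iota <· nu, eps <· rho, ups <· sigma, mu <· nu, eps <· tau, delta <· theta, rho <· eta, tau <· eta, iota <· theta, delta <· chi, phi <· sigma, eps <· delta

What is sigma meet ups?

Common lower bounds of {sigma, ups}: eps, psi, rho, ups.
The greatest among these is ups.

ups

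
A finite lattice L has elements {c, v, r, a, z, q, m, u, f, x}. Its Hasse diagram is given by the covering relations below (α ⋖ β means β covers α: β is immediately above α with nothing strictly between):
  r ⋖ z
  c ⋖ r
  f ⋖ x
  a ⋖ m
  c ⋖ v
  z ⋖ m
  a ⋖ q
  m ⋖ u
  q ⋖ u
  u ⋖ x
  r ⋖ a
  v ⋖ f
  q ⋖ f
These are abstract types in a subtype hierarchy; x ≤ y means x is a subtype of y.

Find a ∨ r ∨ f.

f

Common upper bounds of {a, r, f}: f, x.
The least among these is f.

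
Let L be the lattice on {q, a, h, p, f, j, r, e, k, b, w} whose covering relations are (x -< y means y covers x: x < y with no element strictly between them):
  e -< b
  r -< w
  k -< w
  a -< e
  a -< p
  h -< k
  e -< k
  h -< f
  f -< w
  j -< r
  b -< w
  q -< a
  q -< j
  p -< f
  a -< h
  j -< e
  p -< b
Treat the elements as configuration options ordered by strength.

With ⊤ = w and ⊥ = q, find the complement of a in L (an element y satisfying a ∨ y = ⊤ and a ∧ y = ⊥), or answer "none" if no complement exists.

Need y with a ∨ y = w and a ∧ y = q.
Checking each element gives: r.

r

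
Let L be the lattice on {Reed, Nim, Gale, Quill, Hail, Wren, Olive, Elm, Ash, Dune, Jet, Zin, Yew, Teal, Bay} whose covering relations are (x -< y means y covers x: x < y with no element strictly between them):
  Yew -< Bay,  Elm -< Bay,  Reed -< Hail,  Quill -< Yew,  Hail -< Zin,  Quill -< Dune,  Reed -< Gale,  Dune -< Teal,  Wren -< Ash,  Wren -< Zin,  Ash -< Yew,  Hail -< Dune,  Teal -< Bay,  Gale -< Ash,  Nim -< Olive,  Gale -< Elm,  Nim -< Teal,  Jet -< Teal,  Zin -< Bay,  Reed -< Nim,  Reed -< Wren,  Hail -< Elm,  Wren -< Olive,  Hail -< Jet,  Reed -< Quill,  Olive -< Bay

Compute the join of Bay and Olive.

Common upper bounds of {Bay, Olive}: Bay.
The least among these is Bay.

Bay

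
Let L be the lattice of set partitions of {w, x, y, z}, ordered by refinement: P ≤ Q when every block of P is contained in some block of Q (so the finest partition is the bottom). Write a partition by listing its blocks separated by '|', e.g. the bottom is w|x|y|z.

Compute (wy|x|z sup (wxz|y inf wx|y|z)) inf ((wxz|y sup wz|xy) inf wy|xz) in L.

wxz|y ∧ wx|y|z = wx|y|z
wy|x|z ∨ wx|y|z = wxy|z
wxz|y ∨ wz|xy = wxyz
wxyz ∧ wy|xz = wy|xz
wxy|z ∧ wy|xz = wy|x|z

wy|x|z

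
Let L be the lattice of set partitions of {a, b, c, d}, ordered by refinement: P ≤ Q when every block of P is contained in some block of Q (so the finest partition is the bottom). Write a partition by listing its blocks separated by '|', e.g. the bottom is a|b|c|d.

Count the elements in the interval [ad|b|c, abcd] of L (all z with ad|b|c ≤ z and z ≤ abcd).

The interval [ad|b|c, abcd] = {abcd, abd|c, acd|b, ad|bc, ad|b|c}, which has 5 elements.

5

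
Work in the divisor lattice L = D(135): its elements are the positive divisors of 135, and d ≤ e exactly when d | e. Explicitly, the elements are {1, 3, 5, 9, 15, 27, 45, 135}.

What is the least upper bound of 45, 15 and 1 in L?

In the divisibility order, the join is the least common multiple: lcm(45, 15, 1) = 45.

45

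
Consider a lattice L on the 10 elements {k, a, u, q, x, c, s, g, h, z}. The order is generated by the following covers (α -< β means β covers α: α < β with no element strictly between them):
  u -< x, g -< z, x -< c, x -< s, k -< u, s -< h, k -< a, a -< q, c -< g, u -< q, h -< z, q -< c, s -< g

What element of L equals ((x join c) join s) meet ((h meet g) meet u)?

x ∨ c = c
c ∨ s = g
h ∧ g = s
s ∧ u = u
g ∧ u = u

u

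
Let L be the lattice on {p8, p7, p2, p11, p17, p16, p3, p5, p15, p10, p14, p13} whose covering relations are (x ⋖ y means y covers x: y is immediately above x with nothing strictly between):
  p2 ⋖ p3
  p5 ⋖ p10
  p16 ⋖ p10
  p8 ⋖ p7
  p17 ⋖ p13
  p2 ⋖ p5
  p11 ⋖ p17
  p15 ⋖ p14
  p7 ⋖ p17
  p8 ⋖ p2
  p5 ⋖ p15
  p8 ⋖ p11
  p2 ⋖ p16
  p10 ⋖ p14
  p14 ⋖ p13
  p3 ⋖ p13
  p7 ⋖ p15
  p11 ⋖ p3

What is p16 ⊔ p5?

Common upper bounds of {p16, p5}: p10, p13, p14.
The least among these is p10.

p10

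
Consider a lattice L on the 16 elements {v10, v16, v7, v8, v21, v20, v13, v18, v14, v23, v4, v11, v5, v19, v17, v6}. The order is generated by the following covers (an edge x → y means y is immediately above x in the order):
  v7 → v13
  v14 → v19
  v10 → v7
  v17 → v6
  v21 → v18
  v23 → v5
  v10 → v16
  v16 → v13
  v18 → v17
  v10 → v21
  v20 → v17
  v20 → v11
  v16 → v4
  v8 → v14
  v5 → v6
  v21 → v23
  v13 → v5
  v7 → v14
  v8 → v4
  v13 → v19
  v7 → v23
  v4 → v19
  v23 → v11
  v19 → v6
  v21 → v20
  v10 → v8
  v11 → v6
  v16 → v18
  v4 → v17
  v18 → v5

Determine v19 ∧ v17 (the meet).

v4

Common lower bounds of {v19, v17}: v10, v16, v4, v8.
The greatest among these is v4.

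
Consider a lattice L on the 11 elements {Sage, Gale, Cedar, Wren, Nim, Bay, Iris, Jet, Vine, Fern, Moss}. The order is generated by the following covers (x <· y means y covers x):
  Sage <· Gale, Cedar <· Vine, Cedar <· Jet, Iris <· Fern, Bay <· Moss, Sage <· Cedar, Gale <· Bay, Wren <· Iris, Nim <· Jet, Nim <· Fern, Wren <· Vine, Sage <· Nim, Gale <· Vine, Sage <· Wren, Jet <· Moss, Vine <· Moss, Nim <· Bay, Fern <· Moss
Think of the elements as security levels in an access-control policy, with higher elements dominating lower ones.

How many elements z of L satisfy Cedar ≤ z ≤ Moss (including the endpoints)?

4

The interval [Cedar, Moss] = {Cedar, Jet, Moss, Vine}, which has 4 elements.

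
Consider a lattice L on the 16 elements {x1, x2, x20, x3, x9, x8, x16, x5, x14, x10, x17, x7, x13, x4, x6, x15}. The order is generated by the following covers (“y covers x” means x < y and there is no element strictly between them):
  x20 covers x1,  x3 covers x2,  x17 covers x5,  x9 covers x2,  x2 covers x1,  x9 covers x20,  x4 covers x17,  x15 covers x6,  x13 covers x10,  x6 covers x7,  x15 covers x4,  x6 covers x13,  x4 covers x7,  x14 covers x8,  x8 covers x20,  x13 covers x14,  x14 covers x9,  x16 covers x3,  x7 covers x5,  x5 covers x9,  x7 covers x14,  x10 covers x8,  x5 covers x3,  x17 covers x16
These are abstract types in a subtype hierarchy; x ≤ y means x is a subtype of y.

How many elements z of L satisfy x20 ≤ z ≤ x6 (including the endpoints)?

9

The interval [x20, x6] = {x10, x13, x14, x20, x5, x6, x7, x8, x9}, which has 9 elements.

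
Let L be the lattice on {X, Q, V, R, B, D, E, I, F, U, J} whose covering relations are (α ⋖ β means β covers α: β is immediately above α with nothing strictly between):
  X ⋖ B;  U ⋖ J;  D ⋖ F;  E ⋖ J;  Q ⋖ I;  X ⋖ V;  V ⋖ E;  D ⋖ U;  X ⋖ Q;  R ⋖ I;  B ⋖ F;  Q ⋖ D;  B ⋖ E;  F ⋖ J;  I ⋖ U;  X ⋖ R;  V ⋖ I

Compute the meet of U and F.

D

Common lower bounds of {U, F}: D, Q, X.
The greatest among these is D.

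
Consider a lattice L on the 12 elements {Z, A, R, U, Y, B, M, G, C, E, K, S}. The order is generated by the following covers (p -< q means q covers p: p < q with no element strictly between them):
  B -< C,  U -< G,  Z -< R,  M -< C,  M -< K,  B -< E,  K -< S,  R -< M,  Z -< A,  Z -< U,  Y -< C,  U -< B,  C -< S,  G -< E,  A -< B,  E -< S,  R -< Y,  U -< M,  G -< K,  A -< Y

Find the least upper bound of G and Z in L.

Common upper bounds of {G, Z}: E, G, K, S.
The least among these is G.

G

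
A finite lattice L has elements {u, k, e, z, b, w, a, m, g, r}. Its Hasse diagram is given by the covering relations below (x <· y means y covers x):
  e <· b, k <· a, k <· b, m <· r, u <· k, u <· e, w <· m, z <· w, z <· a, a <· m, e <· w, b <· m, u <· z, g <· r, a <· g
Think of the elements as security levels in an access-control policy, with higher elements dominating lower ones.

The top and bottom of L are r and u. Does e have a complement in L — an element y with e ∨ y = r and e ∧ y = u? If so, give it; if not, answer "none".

g

Need y with e ∨ y = r and e ∧ y = u.
Checking each element gives: g.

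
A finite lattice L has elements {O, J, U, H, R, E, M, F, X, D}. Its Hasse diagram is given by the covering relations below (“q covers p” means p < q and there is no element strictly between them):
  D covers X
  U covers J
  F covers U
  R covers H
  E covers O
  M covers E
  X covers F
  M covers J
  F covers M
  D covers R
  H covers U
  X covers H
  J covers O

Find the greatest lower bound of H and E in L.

O

Common lower bounds of {H, E}: O.
The greatest among these is O.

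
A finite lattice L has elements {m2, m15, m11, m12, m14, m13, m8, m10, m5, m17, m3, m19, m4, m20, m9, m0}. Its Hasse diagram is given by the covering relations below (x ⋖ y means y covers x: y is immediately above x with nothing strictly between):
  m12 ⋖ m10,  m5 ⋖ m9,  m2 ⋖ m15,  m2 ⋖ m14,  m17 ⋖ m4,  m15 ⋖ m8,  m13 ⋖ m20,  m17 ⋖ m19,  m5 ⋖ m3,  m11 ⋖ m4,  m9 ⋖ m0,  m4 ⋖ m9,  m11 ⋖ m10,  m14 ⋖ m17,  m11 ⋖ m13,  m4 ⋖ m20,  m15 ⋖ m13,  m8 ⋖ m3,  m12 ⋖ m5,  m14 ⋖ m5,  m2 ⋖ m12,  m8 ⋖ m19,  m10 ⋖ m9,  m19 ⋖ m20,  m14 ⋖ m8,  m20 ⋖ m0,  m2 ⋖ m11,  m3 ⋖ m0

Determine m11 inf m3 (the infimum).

Common lower bounds of {m11, m3}: m2.
The greatest among these is m2.

m2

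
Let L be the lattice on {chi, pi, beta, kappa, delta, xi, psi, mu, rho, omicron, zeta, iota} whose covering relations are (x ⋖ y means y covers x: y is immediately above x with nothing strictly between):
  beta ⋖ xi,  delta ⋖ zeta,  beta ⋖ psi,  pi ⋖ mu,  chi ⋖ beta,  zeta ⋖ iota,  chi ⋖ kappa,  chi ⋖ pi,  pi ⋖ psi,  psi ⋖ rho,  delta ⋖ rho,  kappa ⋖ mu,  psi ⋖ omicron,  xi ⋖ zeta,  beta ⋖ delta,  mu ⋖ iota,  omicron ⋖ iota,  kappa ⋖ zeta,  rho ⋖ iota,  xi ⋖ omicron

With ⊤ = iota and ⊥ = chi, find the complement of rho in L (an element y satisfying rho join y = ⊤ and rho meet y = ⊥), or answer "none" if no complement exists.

kappa

Need y with rho ∨ y = iota and rho ∧ y = chi.
Checking each element gives: kappa.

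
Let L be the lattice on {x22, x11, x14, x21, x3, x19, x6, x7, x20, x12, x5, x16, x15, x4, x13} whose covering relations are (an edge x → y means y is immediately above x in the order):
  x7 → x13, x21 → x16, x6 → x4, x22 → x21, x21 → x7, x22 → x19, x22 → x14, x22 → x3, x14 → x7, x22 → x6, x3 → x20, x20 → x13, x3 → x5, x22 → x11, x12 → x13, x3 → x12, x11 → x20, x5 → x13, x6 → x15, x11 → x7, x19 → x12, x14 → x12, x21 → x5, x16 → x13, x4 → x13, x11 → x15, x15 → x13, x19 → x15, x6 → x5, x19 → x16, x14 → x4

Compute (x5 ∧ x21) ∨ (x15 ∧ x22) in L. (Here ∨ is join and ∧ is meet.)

x5 ∧ x21 = x21
x15 ∧ x22 = x22
x21 ∨ x22 = x21

x21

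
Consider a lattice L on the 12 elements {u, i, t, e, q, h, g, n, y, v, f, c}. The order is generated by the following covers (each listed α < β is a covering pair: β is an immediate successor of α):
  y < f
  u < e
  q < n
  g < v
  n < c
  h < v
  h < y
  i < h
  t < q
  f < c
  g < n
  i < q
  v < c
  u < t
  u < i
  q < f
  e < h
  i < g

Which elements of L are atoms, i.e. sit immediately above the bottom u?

e, i, t

The atoms are exactly the elements that cover u: e, i, t.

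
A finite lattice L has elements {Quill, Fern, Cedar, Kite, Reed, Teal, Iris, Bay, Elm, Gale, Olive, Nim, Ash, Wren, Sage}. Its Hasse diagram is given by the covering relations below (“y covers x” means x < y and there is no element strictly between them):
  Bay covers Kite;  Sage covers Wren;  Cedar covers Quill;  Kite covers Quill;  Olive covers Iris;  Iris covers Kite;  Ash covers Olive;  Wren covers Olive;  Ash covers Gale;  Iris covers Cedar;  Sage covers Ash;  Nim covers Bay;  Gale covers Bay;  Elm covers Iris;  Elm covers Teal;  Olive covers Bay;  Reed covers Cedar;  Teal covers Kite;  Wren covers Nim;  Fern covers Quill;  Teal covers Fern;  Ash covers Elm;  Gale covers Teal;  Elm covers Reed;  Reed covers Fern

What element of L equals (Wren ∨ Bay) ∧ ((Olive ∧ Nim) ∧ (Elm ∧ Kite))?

Kite

Wren ∨ Bay = Wren
Olive ∧ Nim = Bay
Elm ∧ Kite = Kite
Bay ∧ Kite = Kite
Wren ∧ Kite = Kite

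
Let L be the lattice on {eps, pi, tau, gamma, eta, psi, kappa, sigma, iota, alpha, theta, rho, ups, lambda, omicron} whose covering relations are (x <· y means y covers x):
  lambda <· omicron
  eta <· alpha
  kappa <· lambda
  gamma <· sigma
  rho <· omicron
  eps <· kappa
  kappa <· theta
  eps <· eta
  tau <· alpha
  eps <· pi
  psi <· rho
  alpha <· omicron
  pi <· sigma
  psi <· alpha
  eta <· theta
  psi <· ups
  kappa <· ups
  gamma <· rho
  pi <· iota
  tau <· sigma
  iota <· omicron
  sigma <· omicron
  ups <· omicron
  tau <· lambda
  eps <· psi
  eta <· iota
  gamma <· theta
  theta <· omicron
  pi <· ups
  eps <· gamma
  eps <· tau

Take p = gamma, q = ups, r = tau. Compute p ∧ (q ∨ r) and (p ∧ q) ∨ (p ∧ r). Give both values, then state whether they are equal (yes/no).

q ∨ r = omicron, so p ∧ (q ∨ r) = gamma ∧ omicron = gamma.
p ∧ q = eps and p ∧ r = eps, so (p ∧ q) ∨ (p ∧ r) = eps ∨ eps = eps.
Equal: no.

gamma; eps; no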